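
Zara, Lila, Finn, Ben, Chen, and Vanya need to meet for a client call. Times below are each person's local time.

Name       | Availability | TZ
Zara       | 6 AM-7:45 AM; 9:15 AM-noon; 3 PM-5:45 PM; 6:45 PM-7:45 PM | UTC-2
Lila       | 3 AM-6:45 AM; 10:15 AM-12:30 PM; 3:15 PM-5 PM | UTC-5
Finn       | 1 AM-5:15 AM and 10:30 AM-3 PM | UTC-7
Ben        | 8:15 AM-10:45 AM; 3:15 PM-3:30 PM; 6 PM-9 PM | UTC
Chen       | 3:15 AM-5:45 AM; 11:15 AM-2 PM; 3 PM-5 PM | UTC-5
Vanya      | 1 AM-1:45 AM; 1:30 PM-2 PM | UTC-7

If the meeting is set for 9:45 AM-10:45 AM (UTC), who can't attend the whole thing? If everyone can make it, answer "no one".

Zara in UTC: 08:00-09:45, 11:15-14:00, 17:00-19:45, 20:45-21:45 (add 2h to convert from UTC-2).
Lila in UTC: 08:00-11:45, 15:15-17:30, 20:15-22:00 (add 5h to convert from UTC-5).
Finn in UTC: 08:00-12:15, 17:30-22:00 (add 7h to convert from UTC-7).
Ben in UTC: 08:15-10:45, 15:15-15:30, 18:00-21:00.
Chen in UTC: 08:15-10:45, 16:15-19:00, 20:00-22:00 (add 5h to convert from UTC-5).
Vanya in UTC: 08:00-08:45, 20:30-21:00 (add 7h to convert from UTC-7).
Zara: not fully free for 09:45-10:45. Lila: free for 09:45-10:45. Finn: free for 09:45-10:45. Ben: free for 09:45-10:45. Chen: free for 09:45-10:45. Vanya: not fully free for 09:45-10:45.

Vanya, Zara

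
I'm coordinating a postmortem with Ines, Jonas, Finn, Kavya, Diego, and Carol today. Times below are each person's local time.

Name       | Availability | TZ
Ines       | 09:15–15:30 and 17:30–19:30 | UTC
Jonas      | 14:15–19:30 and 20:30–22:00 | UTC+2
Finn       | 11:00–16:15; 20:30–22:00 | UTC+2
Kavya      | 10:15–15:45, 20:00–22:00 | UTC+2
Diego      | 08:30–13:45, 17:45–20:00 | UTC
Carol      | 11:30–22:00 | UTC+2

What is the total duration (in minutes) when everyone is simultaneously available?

Ines in UTC: 09:15-15:30, 17:30-19:30.
Jonas in UTC: 12:15-17:30, 18:30-20:00 (subtract 2h to convert from UTC+2).
Finn in UTC: 09:00-14:15, 18:30-20:00 (subtract 2h to convert from UTC+2).
Kavya in UTC: 08:15-13:45, 18:00-20:00 (subtract 2h to convert from UTC+2).
Diego in UTC: 08:30-13:45, 17:45-20:00.
Carol in UTC: 09:30-20:00 (subtract 2h to convert from UTC+2).
Ines ∩ Jonas: 12:15-15:30, 18:30-19:30.
Ines ∩ Jonas ∩ Finn: 12:15-14:15, 18:30-19:30.
Ines ∩ Jonas ∩ Finn ∩ Kavya: 12:15-13:45, 18:30-19:30.
Ines ∩ Jonas ∩ Finn ∩ Kavya ∩ Diego: 12:15-13:45, 18:30-19:30.
Ines ∩ Jonas ∩ Finn ∩ Kavya ∩ Diego ∩ Carol: 12:15-13:45, 18:30-19:30.
Summing the common windows: 90 + 60 = 150 minutes.

150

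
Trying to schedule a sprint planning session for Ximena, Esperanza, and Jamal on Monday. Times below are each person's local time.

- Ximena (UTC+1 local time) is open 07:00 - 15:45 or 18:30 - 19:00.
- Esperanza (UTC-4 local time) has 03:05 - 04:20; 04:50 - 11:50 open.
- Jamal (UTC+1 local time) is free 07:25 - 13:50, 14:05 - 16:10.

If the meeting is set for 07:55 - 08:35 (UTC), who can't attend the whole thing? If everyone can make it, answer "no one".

Ximena in UTC: 06:00-14:45, 17:30-18:00 (subtract 1h to convert from UTC+1).
Esperanza in UTC: 07:05-08:20, 08:50-15:50 (add 4h to convert from UTC-4).
Jamal in UTC: 06:25-12:50, 13:05-15:10 (subtract 1h to convert from UTC+1).
Ximena: free for 07:55-08:35. Esperanza: not fully free for 07:55-08:35. Jamal: free for 07:55-08:35.

Esperanza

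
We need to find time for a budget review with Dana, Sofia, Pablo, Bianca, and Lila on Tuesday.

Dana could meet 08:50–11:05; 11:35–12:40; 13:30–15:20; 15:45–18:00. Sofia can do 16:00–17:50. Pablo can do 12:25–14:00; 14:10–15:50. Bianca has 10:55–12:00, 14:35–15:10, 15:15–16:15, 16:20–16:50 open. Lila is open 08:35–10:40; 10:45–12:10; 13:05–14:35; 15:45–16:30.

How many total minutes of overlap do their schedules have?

Dana ∩ Sofia: 16:00-17:50.
Dana ∩ Sofia ∩ Pablo: ∅.
Dana ∩ Sofia ∩ Pablo ∩ Bianca: ∅.
Dana ∩ Sofia ∩ Pablo ∩ Bianca ∩ Lila: ∅.
There is no time when everyone is free.
There is no common window, so the total is 0 minutes.

0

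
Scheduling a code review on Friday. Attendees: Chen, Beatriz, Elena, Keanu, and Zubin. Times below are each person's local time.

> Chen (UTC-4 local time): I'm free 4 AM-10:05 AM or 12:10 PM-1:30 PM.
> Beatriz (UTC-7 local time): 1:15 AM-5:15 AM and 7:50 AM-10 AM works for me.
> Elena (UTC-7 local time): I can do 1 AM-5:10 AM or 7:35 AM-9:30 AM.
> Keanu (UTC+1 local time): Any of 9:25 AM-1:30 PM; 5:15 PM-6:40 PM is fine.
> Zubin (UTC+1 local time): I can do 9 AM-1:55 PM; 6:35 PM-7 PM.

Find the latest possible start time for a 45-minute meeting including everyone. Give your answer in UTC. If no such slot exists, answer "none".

Chen in UTC: 08:00-14:05, 16:10-17:30 (add 4h to convert from UTC-4).
Beatriz in UTC: 08:15-12:15, 14:50-17:00 (add 7h to convert from UTC-7).
Elena in UTC: 08:00-12:10, 14:35-16:30 (add 7h to convert from UTC-7).
Keanu in UTC: 08:25-12:30, 16:15-17:40 (subtract 1h to convert from UTC+1).
Zubin in UTC: 08:00-12:55, 17:35-18:00 (subtract 1h to convert from UTC+1).
Chen ∩ Beatriz: 08:15-12:15, 16:10-17:00.
Chen ∩ Beatriz ∩ Elena: 08:15-12:10, 16:10-16:30.
Chen ∩ Beatriz ∩ Elena ∩ Keanu: 08:25-12:10, 16:15-16:30.
Chen ∩ Beatriz ∩ Elena ∩ Keanu ∩ Zubin: 08:25-12:10.
The last common window of at least 45 minutes is 08:25-12:10; a 45-minute meeting can start as late as 11:25 and still end by 12:10.

11:25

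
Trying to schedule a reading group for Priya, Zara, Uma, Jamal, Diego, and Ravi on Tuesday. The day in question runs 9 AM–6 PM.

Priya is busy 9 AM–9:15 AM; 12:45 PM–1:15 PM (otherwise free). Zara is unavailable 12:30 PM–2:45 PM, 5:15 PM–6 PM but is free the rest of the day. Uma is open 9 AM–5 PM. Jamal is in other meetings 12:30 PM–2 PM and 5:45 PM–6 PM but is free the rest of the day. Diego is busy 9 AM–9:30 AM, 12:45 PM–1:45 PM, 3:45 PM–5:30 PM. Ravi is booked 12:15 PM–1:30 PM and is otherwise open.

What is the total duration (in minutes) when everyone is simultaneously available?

225

Priya free: 09:15-12:45, 13:15-18:00 (invert busy blocks within the working day).
Zara free: 09:00-12:30, 14:45-17:15 (invert busy blocks within the working day).
Uma free: 09:00-17:00.
Jamal free: 09:00-12:30, 14:00-17:45 (invert busy blocks within the working day).
Diego free: 09:30-12:45, 13:45-15:45, 17:30-18:00 (invert busy blocks within the working day).
Ravi free: 09:00-12:15, 13:30-18:00 (invert busy blocks within the working day).
Priya ∩ Zara: 09:15-12:30, 14:45-17:15.
Priya ∩ Zara ∩ Uma: 09:15-12:30, 14:45-17:00.
Priya ∩ Zara ∩ Uma ∩ Jamal: 09:15-12:30, 14:45-17:00.
Priya ∩ Zara ∩ Uma ∩ Jamal ∩ Diego: 09:30-12:30, 14:45-15:45.
Priya ∩ Zara ∩ Uma ∩ Jamal ∩ Diego ∩ Ravi: 09:30-12:15, 14:45-15:45.
Those are the intersection windows.
Summing the common windows: 165 + 60 = 225 minutes.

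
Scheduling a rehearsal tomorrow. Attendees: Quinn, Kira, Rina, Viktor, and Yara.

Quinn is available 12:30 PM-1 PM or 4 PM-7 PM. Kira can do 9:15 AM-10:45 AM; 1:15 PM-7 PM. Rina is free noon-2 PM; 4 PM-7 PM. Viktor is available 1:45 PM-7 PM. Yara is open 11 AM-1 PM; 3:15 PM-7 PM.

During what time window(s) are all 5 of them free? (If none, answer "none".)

Quinn ∩ Kira: 16:00-19:00.
Quinn ∩ Kira ∩ Rina: 16:00-19:00.
Quinn ∩ Kira ∩ Rina ∩ Viktor: 16:00-19:00.
Quinn ∩ Kira ∩ Rina ∩ Viktor ∩ Yara: 16:00-19:00.

16:00-19:00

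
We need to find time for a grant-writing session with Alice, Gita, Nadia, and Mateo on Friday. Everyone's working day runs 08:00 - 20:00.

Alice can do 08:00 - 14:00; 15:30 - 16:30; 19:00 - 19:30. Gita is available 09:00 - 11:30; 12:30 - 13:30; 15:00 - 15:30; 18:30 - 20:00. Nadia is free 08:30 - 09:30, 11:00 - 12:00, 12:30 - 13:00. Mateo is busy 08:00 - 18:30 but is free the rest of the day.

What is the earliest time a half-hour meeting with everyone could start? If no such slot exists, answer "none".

none

Alice free: 08:00-14:00, 15:30-16:30, 19:00-19:30.
Gita free: 09:00-11:30, 12:30-13:30, 15:00-15:30, 18:30-20:00.
Nadia free: 08:30-09:30, 11:00-12:00, 12:30-13:00.
Mateo free: 18:30-20:00 (invert busy blocks within the working day).
Alice ∩ Gita: 09:00-11:30, 12:30-13:30, 19:00-19:30.
Alice ∩ Gita ∩ Nadia: 09:00-09:30, 11:00-11:30, 12:30-13:00.
Alice ∩ Gita ∩ Nadia ∩ Mateo: ∅.
There is no time when everyone is free.
No common window is at least 30 minutes long.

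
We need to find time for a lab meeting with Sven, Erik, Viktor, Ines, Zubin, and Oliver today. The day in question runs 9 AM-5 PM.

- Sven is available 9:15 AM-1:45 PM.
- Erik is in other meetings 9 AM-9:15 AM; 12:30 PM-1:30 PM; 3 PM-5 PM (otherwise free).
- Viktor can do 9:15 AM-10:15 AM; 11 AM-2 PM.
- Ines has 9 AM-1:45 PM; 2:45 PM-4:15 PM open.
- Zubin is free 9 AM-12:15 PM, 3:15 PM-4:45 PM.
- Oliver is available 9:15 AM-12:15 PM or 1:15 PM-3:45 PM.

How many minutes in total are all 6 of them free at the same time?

135

Sven free: 09:15-13:45.
Erik free: 09:15-12:30, 13:30-15:00 (invert busy blocks within the working day).
Viktor free: 09:15-10:15, 11:00-14:00.
Ines free: 09:00-13:45, 14:45-16:15.
Zubin free: 09:00-12:15, 15:15-16:45.
Oliver free: 09:15-12:15, 13:15-15:45.
Sven ∩ Erik: 09:15-12:30, 13:30-13:45.
Sven ∩ Erik ∩ Viktor: 09:15-10:15, 11:00-12:30, 13:30-13:45.
Sven ∩ Erik ∩ Viktor ∩ Ines: 09:15-10:15, 11:00-12:30, 13:30-13:45.
Sven ∩ Erik ∩ Viktor ∩ Ines ∩ Zubin: 09:15-10:15, 11:00-12:15.
Sven ∩ Erik ∩ Viktor ∩ Ines ∩ Zubin ∩ Oliver: 09:15-10:15, 11:00-12:15.
Summing the common windows: 60 + 75 = 135 minutes.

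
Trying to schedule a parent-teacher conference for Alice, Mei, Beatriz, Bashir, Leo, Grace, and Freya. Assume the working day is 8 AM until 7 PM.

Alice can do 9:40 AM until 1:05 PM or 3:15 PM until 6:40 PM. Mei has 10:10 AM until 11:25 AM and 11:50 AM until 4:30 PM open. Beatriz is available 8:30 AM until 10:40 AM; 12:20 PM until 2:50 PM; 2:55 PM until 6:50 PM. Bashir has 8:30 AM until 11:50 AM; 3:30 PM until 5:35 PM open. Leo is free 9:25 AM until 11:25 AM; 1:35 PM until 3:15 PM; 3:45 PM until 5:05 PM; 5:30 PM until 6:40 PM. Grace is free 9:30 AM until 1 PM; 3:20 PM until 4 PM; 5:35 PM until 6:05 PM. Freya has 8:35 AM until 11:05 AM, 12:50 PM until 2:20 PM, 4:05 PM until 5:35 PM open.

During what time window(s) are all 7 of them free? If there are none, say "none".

10:10-10:40

Alice ∩ Mei: 10:10-11:25, 11:50-13:05, 15:15-16:30.
Alice ∩ Mei ∩ Beatriz: 10:10-10:40, 12:20-13:05, 15:15-16:30.
Alice ∩ Mei ∩ Beatriz ∩ Bashir: 10:10-10:40, 15:30-16:30.
Alice ∩ Mei ∩ Beatriz ∩ Bashir ∩ Leo: 10:10-10:40, 15:45-16:30.
Alice ∩ Mei ∩ Beatriz ∩ Bashir ∩ Leo ∩ Grace: 10:10-10:40, 15:45-16:00.
Alice ∩ Mei ∩ Beatriz ∩ Bashir ∩ Leo ∩ Grace ∩ Freya: 10:10-10:40.
Those are the intersection windows.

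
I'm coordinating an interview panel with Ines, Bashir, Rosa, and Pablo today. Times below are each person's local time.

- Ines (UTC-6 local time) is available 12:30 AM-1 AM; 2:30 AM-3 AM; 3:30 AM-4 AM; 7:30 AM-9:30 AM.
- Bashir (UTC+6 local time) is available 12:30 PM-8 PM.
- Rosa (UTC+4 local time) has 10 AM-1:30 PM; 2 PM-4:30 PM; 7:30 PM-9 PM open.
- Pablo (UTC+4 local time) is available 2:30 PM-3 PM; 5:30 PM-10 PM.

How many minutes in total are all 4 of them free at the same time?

0

Ines in UTC: 06:30-07:00, 08:30-09:00, 09:30-10:00, 13:30-15:30 (add 6h to convert from UTC-6).
Bashir in UTC: 06:30-14:00 (subtract 6h to convert from UTC+6).
Rosa in UTC: 06:00-09:30, 10:00-12:30, 15:30-17:00 (subtract 4h to convert from UTC+4).
Pablo in UTC: 10:30-11:00, 13:30-18:00 (subtract 4h to convert from UTC+4).
Ines ∩ Bashir: 06:30-07:00, 08:30-09:00, 09:30-10:00, 13:30-14:00.
Ines ∩ Bashir ∩ Rosa: 06:30-07:00, 08:30-09:00.
Ines ∩ Bashir ∩ Rosa ∩ Pablo: ∅.
There is no time when everyone is free.
There is no common window, so the total is 0 minutes.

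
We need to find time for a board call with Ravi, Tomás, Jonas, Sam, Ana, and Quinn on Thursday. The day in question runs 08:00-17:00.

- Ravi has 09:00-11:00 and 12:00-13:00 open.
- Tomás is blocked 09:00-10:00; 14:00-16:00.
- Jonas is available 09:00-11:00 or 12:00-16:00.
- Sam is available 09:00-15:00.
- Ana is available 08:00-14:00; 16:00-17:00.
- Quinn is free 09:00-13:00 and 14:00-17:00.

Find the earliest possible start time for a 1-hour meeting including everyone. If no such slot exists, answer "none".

Ravi free: 09:00-11:00, 12:00-13:00.
Tomás free: 08:00-09:00, 10:00-14:00, 16:00-17:00 (invert busy blocks within the working day).
Jonas free: 09:00-11:00, 12:00-16:00.
Sam free: 09:00-15:00.
Ana free: 08:00-14:00, 16:00-17:00.
Quinn free: 09:00-13:00, 14:00-17:00.
Ravi ∩ Tomás: 10:00-11:00, 12:00-13:00.
Ravi ∩ Tomás ∩ Jonas: 10:00-11:00, 12:00-13:00.
Ravi ∩ Tomás ∩ Jonas ∩ Sam: 10:00-11:00, 12:00-13:00.
Ravi ∩ Tomás ∩ Jonas ∩ Sam ∩ Ana: 10:00-11:00, 12:00-13:00.
Ravi ∩ Tomás ∩ Jonas ∩ Sam ∩ Ana ∩ Quinn: 10:00-11:00, 12:00-13:00.
Those are the intersection windows.
The first common window of at least 60 minutes is 10:00-11:00, so the earliest start is 10:00.

10:00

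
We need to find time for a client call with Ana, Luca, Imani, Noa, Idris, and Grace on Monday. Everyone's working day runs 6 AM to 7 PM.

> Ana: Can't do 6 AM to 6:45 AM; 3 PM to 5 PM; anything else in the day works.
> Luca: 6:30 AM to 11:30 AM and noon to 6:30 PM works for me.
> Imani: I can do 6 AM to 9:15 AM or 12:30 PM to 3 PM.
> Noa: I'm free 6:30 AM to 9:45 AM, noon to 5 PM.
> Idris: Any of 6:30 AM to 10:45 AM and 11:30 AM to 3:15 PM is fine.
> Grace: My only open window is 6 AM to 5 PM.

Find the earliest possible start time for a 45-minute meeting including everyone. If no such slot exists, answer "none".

Ana free: 06:45-15:00, 17:00-19:00 (invert busy blocks within the working day).
Luca free: 06:30-11:30, 12:00-18:30.
Imani free: 06:00-09:15, 12:30-15:00.
Noa free: 06:30-09:45, 12:00-17:00.
Idris free: 06:30-10:45, 11:30-15:15.
Grace free: 06:00-17:00.
Ana ∩ Luca: 06:45-11:30, 12:00-15:00, 17:00-18:30.
Ana ∩ Luca ∩ Imani: 06:45-09:15, 12:30-15:00.
Ana ∩ Luca ∩ Imani ∩ Noa: 06:45-09:15, 12:30-15:00.
Ana ∩ Luca ∩ Imani ∩ Noa ∩ Idris: 06:45-09:15, 12:30-15:00.
Ana ∩ Luca ∩ Imani ∩ Noa ∩ Idris ∩ Grace: 06:45-09:15, 12:30-15:00.
The first common window of at least 45 minutes is 06:45-09:15, so the earliest start is 06:45.

06:45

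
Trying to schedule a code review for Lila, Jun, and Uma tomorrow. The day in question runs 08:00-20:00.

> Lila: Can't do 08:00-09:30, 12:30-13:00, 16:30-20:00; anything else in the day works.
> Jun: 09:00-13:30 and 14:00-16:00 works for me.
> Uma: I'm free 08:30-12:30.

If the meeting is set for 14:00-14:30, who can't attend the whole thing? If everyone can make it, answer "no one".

Uma

Lila free: 09:30-12:30, 13:00-16:30 (invert busy blocks within the working day).
Jun free: 09:00-13:30, 14:00-16:00.
Uma free: 08:30-12:30.
Lila: free for 14:00-14:30. Jun: free for 14:00-14:30. Uma: not fully free for 14:00-14:30.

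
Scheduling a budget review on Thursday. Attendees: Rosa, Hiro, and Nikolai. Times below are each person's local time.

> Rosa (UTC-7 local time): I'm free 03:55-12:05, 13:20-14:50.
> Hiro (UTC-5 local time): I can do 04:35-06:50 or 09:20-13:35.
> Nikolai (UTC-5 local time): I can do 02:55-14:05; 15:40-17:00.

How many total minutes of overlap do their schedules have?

310

Rosa in UTC: 10:55-19:05, 20:20-21:50 (add 7h to convert from UTC-7).
Hiro in UTC: 09:35-11:50, 14:20-18:35 (add 5h to convert from UTC-5).
Nikolai in UTC: 07:55-19:05, 20:40-22:00 (add 5h to convert from UTC-5).
Rosa ∩ Hiro: 10:55-11:50, 14:20-18:35.
Rosa ∩ Hiro ∩ Nikolai: 10:55-11:50, 14:20-18:35.
Those are the intersection windows.
Summing the common windows: 55 + 255 = 310 minutes.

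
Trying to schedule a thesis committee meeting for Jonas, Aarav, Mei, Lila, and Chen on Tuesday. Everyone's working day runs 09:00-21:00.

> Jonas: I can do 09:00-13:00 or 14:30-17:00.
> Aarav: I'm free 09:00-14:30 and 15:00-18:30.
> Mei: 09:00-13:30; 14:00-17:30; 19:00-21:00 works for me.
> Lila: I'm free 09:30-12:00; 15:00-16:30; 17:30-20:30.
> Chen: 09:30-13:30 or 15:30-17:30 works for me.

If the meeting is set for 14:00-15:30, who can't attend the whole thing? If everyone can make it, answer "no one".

Jonas: not fully free for 14:00-15:30. Aarav: not fully free for 14:00-15:30. Mei: free for 14:00-15:30. Lila: not fully free for 14:00-15:30. Chen: not fully free for 14:00-15:30.

Aarav, Chen, Jonas, Lila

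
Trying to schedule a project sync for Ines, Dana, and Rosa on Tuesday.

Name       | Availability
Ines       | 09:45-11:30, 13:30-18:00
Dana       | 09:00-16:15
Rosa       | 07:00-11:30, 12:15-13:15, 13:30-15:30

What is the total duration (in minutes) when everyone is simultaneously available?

225

Ines ∩ Dana: 09:45-11:30, 13:30-16:15.
Ines ∩ Dana ∩ Rosa: 09:45-11:30, 13:30-15:30.
So the common availability across everyone is 09:45-11:30, 13:30-15:30.
Summing the common windows: 105 + 120 = 225 minutes.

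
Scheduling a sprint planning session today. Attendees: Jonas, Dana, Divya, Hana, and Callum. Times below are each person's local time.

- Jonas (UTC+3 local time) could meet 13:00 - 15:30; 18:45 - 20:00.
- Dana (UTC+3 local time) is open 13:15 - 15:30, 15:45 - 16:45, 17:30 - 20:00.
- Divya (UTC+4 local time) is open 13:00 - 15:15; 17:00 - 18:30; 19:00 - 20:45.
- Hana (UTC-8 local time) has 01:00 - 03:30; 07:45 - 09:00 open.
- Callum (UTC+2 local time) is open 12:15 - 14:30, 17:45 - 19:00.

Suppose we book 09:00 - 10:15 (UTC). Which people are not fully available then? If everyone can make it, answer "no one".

Jonas in UTC: 10:00-12:30, 15:45-17:00 (subtract 3h to convert from UTC+3).
Dana in UTC: 10:15-12:30, 12:45-13:45, 14:30-17:00 (subtract 3h to convert from UTC+3).
Divya in UTC: 09:00-11:15, 13:00-14:30, 15:00-16:45 (subtract 4h to convert from UTC+4).
Hana in UTC: 09:00-11:30, 15:45-17:00 (add 8h to convert from UTC-8).
Callum in UTC: 10:15-12:30, 15:45-17:00 (subtract 2h to convert from UTC+2).
Jonas: not fully free for 09:00-10:15. Dana: not fully free for 09:00-10:15. Divya: free for 09:00-10:15. Hana: free for 09:00-10:15. Callum: not fully free for 09:00-10:15.

Callum, Dana, Jonas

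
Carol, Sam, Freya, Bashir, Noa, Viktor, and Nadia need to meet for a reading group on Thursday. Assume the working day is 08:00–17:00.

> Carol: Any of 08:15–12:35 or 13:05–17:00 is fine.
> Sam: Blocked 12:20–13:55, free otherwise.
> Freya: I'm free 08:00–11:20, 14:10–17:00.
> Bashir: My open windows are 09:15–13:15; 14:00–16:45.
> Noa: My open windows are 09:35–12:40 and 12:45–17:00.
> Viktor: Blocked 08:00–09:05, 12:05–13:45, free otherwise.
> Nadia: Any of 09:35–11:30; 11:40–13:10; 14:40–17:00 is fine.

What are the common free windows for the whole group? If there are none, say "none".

09:35-11:20, 14:40-16:45

Carol free: 08:15-12:35, 13:05-17:00.
Sam free: 08:00-12:20, 13:55-17:00 (invert busy blocks within the working day).
Freya free: 08:00-11:20, 14:10-17:00.
Bashir free: 09:15-13:15, 14:00-16:45.
Noa free: 09:35-12:40, 12:45-17:00.
Viktor free: 09:05-12:05, 13:45-17:00 (invert busy blocks within the working day).
Nadia free: 09:35-11:30, 11:40-13:10, 14:40-17:00.
Carol ∩ Sam: 08:15-12:20, 13:55-17:00.
Carol ∩ Sam ∩ Freya: 08:15-11:20, 14:10-17:00.
Carol ∩ Sam ∩ Freya ∩ Bashir: 09:15-11:20, 14:10-16:45.
Carol ∩ Sam ∩ Freya ∩ Bashir ∩ Noa: 09:35-11:20, 14:10-16:45.
Carol ∩ Sam ∩ Freya ∩ Bashir ∩ Noa ∩ Viktor: 09:35-11:20, 14:10-16:45.
Carol ∩ Sam ∩ Freya ∩ Bashir ∩ Noa ∩ Viktor ∩ Nadia: 09:35-11:20, 14:40-16:45.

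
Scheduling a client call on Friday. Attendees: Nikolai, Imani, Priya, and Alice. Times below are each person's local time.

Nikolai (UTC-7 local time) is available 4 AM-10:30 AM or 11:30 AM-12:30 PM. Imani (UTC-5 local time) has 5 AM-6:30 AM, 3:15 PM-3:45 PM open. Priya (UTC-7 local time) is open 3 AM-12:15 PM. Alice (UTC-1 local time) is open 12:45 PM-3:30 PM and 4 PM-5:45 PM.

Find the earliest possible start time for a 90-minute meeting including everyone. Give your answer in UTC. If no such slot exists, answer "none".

Nikolai in UTC: 11:00-17:30, 18:30-19:30 (add 7h to convert from UTC-7).
Imani in UTC: 10:00-11:30, 20:15-20:45 (add 5h to convert from UTC-5).
Priya in UTC: 10:00-19:15 (add 7h to convert from UTC-7).
Alice in UTC: 13:45-16:30, 17:00-18:45 (add 1h to convert from UTC-1).
Nikolai ∩ Imani: 11:00-11:30.
Nikolai ∩ Imani ∩ Priya: 11:00-11:30.
Nikolai ∩ Imani ∩ Priya ∩ Alice: ∅.
There is no time when everyone is free.
No common window is at least 90 minutes long.

none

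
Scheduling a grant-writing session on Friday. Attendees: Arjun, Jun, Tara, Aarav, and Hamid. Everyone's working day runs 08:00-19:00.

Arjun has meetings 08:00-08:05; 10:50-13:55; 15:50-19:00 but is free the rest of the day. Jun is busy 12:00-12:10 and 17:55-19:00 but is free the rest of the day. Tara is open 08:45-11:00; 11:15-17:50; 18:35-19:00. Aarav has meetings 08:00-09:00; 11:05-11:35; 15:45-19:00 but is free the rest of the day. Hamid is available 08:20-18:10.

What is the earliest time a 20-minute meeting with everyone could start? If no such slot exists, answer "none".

09:00

Arjun free: 08:05-10:50, 13:55-15:50 (invert busy blocks within the working day).
Jun free: 08:00-12:00, 12:10-17:55 (invert busy blocks within the working day).
Tara free: 08:45-11:00, 11:15-17:50, 18:35-19:00.
Aarav free: 09:00-11:05, 11:35-15:45 (invert busy blocks within the working day).
Hamid free: 08:20-18:10.
Arjun ∩ Jun: 08:05-10:50, 13:55-15:50.
Arjun ∩ Jun ∩ Tara: 08:45-10:50, 13:55-15:50.
Arjun ∩ Jun ∩ Tara ∩ Aarav: 09:00-10:50, 13:55-15:45.
Arjun ∩ Jun ∩ Tara ∩ Aarav ∩ Hamid: 09:00-10:50, 13:55-15:45.
The first common window of at least 20 minutes is 09:00-10:50, so the earliest start is 09:00.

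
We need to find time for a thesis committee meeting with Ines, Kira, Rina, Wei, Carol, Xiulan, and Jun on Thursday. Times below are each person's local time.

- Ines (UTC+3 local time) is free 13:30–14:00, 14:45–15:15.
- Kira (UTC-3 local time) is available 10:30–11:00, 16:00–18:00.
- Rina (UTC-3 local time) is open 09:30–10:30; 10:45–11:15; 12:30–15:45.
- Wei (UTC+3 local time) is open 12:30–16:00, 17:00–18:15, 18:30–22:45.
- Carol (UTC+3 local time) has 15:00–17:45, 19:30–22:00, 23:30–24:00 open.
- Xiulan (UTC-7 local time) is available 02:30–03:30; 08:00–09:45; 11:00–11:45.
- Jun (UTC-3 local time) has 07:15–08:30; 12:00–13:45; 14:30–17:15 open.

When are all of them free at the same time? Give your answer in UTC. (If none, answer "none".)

Ines in UTC: 10:30-11:00, 11:45-12:15 (subtract 3h to convert from UTC+3).
Kira in UTC: 13:30-14:00, 19:00-21:00 (add 3h to convert from UTC-3).
Rina in UTC: 12:30-13:30, 13:45-14:15, 15:30-18:45 (add 3h to convert from UTC-3).
Wei in UTC: 09:30-13:00, 14:00-15:15, 15:30-19:45 (subtract 3h to convert from UTC+3).
Carol in UTC: 12:00-14:45, 16:30-19:00, 20:30-21:00 (subtract 3h to convert from UTC+3).
Xiulan in UTC: 09:30-10:30, 15:00-16:45, 18:00-18:45 (add 7h to convert from UTC-7).
Jun in UTC: 10:15-11:30, 15:00-16:45, 17:30-20:15 (add 3h to convert from UTC-3).
Ines ∩ Kira: ∅.
Ines ∩ Kira ∩ Rina: ∅.
Ines ∩ Kira ∩ Rina ∩ Wei: ∅.
Ines ∩ Kira ∩ Rina ∩ Wei ∩ Carol: ∅.
Ines ∩ Kira ∩ Rina ∩ Wei ∩ Carol ∩ Xiulan: ∅.
Ines ∩ Kira ∩ Rina ∩ Wei ∩ Carol ∩ Xiulan ∩ Jun: ∅.
There is no time when everyone is free.

none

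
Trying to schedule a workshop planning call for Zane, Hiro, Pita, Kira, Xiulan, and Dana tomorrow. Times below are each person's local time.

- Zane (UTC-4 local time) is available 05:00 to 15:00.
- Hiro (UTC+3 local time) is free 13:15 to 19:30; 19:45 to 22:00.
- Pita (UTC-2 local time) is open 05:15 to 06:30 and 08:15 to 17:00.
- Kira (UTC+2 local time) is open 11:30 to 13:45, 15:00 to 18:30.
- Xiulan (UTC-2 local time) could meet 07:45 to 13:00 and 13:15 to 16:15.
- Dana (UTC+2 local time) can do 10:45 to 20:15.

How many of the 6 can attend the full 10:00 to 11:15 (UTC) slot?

Zane in UTC: 09:00-19:00 (add 4h to convert from UTC-4).
Hiro in UTC: 10:15-16:30, 16:45-19:00 (subtract 3h to convert from UTC+3).
Pita in UTC: 07:15-08:30, 10:15-19:00 (add 2h to convert from UTC-2).
Kira in UTC: 09:30-11:45, 13:00-16:30 (subtract 2h to convert from UTC+2).
Xiulan in UTC: 09:45-15:00, 15:15-18:15 (add 2h to convert from UTC-2).
Dana in UTC: 08:45-18:15 (subtract 2h to convert from UTC+2).
Zane, Kira, Xiulan, and Dana can make the full 10:00-11:15 slot — that's 4.

4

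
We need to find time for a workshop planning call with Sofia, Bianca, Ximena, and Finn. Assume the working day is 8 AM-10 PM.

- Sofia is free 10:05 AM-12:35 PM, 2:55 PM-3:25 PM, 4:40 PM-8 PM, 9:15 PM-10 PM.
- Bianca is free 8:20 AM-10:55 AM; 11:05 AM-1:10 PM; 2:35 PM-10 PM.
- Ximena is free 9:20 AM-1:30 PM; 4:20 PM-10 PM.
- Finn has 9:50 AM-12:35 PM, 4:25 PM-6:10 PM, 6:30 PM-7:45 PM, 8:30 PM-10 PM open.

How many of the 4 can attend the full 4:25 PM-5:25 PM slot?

3

Bianca, Ximena, and Finn can make the full 16:25-17:25 slot — that's 3.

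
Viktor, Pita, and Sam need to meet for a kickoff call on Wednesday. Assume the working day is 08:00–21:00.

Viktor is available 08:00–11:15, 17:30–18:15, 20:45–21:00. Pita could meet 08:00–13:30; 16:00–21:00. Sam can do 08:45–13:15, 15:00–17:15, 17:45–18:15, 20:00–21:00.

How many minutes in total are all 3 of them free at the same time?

195

Viktor ∩ Pita: 08:00-11:15, 17:30-18:15, 20:45-21:00.
Viktor ∩ Pita ∩ Sam: 08:45-11:15, 17:45-18:15, 20:45-21:00.
Those are the intersection windows.
Summing the common windows: 150 + 30 + 15 = 195 minutes.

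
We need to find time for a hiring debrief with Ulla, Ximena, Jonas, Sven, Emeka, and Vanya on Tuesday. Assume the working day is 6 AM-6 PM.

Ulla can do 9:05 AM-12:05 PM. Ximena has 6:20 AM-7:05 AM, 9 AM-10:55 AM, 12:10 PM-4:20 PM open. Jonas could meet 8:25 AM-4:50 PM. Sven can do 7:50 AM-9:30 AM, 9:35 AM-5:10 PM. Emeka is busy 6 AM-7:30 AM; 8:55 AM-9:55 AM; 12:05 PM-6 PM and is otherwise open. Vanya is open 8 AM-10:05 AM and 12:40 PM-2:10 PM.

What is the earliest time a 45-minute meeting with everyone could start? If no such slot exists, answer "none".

Ulla free: 09:05-12:05.
Ximena free: 06:20-07:05, 09:00-10:55, 12:10-16:20.
Jonas free: 08:25-16:50.
Sven free: 07:50-09:30, 09:35-17:10.
Emeka free: 07:30-08:55, 09:55-12:05 (invert busy blocks within the working day).
Vanya free: 08:00-10:05, 12:40-14:10.
Ulla ∩ Ximena: 09:05-10:55.
Ulla ∩ Ximena ∩ Jonas: 09:05-10:55.
Ulla ∩ Ximena ∩ Jonas ∩ Sven: 09:05-09:30, 09:35-10:55.
Ulla ∩ Ximena ∩ Jonas ∩ Sven ∩ Emeka: 09:55-10:55.
Ulla ∩ Ximena ∩ Jonas ∩ Sven ∩ Emeka ∩ Vanya: 09:55-10:05.
Those are the intersection windows.
No common window is at least 45 minutes long.

none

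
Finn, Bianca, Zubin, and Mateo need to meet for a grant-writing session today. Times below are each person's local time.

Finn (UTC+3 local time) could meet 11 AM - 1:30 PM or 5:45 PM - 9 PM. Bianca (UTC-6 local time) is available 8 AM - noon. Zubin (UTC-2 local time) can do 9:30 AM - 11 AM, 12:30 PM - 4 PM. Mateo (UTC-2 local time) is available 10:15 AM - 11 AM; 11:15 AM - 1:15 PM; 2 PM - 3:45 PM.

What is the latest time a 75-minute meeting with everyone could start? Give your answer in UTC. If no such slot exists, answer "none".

Finn in UTC: 08:00-10:30, 14:45-18:00 (subtract 3h to convert from UTC+3).
Bianca in UTC: 14:00-18:00 (add 6h to convert from UTC-6).
Zubin in UTC: 11:30-13:00, 14:30-18:00 (add 2h to convert from UTC-2).
Mateo in UTC: 12:15-13:00, 13:15-15:15, 16:00-17:45 (add 2h to convert from UTC-2).
Finn ∩ Bianca: 14:45-18:00.
Finn ∩ Bianca ∩ Zubin: 14:45-18:00.
Finn ∩ Bianca ∩ Zubin ∩ Mateo: 14:45-15:15, 16:00-17:45.
The last common window of at least 75 minutes is 16:00-17:45; a 75-minute meeting can start as late as 16:30 and still end by 17:45.

16:30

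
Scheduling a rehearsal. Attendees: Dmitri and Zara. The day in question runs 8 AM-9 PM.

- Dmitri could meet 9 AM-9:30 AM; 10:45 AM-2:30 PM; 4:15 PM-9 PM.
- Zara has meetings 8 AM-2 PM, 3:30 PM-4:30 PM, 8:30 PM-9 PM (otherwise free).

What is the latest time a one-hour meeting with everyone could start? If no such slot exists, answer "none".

Dmitri free: 09:00-09:30, 10:45-14:30, 16:15-21:00.
Zara free: 14:00-15:30, 16:30-20:30 (invert busy blocks within the working day).
Dmitri ∩ Zara: 14:00-14:30, 16:30-20:30.
The last common window of at least 60 minutes is 16:30-20:30; a 60-minute meeting can start as late as 19:30 and still end by 20:30.

19:30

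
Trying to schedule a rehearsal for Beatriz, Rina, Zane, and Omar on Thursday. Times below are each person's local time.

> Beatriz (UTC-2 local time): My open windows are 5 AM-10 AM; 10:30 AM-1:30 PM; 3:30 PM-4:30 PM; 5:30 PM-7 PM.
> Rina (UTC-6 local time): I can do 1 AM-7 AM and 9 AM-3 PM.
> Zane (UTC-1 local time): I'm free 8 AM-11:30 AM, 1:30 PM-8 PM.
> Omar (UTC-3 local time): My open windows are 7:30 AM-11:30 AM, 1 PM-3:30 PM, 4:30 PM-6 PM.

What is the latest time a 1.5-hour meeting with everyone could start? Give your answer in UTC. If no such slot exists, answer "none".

Beatriz in UTC: 07:00-12:00, 12:30-15:30, 17:30-18:30, 19:30-21:00 (add 2h to convert from UTC-2).
Rina in UTC: 07:00-13:00, 15:00-21:00 (add 6h to convert from UTC-6).
Zane in UTC: 09:00-12:30, 14:30-21:00 (add 1h to convert from UTC-1).
Omar in UTC: 10:30-14:30, 16:00-18:30, 19:30-21:00 (add 3h to convert from UTC-3).
Beatriz ∩ Rina: 07:00-12:00, 12:30-13:00, 15:00-15:30, 17:30-18:30, 19:30-21:00.
Beatriz ∩ Rina ∩ Zane: 09:00-12:00, 15:00-15:30, 17:30-18:30, 19:30-21:00.
Beatriz ∩ Rina ∩ Zane ∩ Omar: 10:30-12:00, 17:30-18:30, 19:30-21:00.
The last common window of at least 90 minutes is 19:30-21:00; a 90-minute meeting can start as late as 19:30 and still end by 21:00.

19:30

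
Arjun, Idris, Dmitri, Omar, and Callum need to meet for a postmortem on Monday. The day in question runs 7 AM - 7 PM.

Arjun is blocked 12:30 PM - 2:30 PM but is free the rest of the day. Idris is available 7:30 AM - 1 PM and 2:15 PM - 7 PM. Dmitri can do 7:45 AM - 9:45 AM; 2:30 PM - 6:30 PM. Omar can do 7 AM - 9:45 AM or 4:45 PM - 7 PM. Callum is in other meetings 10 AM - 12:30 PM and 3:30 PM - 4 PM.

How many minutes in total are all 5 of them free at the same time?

Arjun free: 07:00-12:30, 14:30-19:00 (invert busy blocks within the working day).
Idris free: 07:30-13:00, 14:15-19:00.
Dmitri free: 07:45-09:45, 14:30-18:30.
Omar free: 07:00-09:45, 16:45-19:00.
Callum free: 07:00-10:00, 12:30-15:30, 16:00-19:00 (invert busy blocks within the working day).
Arjun ∩ Idris: 07:30-12:30, 14:30-19:00.
Arjun ∩ Idris ∩ Dmitri: 07:45-09:45, 14:30-18:30.
Arjun ∩ Idris ∩ Dmitri ∩ Omar: 07:45-09:45, 16:45-18:30.
Arjun ∩ Idris ∩ Dmitri ∩ Omar ∩ Callum: 07:45-09:45, 16:45-18:30.
So the common availability across everyone is 07:45-09:45, 16:45-18:30.
Summing the common windows: 120 + 105 = 225 minutes.

225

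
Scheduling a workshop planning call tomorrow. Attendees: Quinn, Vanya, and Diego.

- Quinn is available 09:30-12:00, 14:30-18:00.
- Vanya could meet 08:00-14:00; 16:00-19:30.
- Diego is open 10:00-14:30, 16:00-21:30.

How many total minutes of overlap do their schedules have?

240

Quinn ∩ Vanya: 09:30-12:00, 16:00-18:00.
Quinn ∩ Vanya ∩ Diego: 10:00-12:00, 16:00-18:00.
So the common availability across everyone is 10:00-12:00, 16:00-18:00.
Summing the common windows: 120 + 120 = 240 minutes.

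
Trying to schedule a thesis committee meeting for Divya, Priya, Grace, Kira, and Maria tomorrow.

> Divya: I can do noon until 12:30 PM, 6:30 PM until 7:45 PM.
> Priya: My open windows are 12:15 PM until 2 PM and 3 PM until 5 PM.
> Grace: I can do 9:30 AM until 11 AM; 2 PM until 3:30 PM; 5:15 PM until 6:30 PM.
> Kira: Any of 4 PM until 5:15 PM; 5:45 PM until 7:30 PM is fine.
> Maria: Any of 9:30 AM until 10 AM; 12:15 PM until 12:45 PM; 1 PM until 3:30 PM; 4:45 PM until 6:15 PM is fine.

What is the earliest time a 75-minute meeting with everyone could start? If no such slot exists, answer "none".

none

Divya ∩ Priya: 12:15-12:30.
Divya ∩ Priya ∩ Grace: ∅.
Divya ∩ Priya ∩ Grace ∩ Kira: ∅.
Divya ∩ Priya ∩ Grace ∩ Kira ∩ Maria: ∅.
There is no time when everyone is free.
No common window is at least 75 minutes long.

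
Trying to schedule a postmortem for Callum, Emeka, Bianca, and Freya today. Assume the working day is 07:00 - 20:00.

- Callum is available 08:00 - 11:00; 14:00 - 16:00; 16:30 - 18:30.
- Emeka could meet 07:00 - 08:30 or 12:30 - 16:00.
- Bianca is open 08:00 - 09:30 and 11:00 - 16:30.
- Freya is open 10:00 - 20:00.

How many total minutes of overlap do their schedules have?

120

Callum ∩ Emeka: 08:00-08:30, 14:00-16:00.
Callum ∩ Emeka ∩ Bianca: 08:00-08:30, 14:00-16:00.
Callum ∩ Emeka ∩ Bianca ∩ Freya: 14:00-16:00.
That's a single block of 120 minutes.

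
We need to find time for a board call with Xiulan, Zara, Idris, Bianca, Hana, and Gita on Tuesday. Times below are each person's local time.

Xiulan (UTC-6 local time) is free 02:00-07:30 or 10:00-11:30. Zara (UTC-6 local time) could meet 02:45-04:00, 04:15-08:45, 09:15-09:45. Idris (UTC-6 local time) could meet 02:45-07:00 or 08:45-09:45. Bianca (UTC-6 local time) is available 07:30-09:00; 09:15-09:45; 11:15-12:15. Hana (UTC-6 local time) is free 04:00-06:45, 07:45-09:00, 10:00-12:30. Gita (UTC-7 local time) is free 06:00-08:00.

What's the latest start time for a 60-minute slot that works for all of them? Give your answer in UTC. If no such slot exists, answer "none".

Xiulan in UTC: 08:00-13:30, 16:00-17:30 (add 6h to convert from UTC-6).
Zara in UTC: 08:45-10:00, 10:15-14:45, 15:15-15:45 (add 6h to convert from UTC-6).
Idris in UTC: 08:45-13:00, 14:45-15:45 (add 6h to convert from UTC-6).
Bianca in UTC: 13:30-15:00, 15:15-15:45, 17:15-18:15 (add 6h to convert from UTC-6).
Hana in UTC: 10:00-12:45, 13:45-15:00, 16:00-18:30 (add 6h to convert from UTC-6).
Gita in UTC: 13:00-15:00 (add 7h to convert from UTC-7).
Xiulan ∩ Zara: 08:45-10:00, 10:15-13:30.
Xiulan ∩ Zara ∩ Idris: 08:45-10:00, 10:15-13:00.
Xiulan ∩ Zara ∩ Idris ∩ Bianca: ∅.
Xiulan ∩ Zara ∩ Idris ∩ Bianca ∩ Hana: ∅.
Xiulan ∩ Zara ∩ Idris ∩ Bianca ∩ Hana ∩ Gita: ∅.
There is no time when everyone is free.
No common window is at least 60 minutes long.

none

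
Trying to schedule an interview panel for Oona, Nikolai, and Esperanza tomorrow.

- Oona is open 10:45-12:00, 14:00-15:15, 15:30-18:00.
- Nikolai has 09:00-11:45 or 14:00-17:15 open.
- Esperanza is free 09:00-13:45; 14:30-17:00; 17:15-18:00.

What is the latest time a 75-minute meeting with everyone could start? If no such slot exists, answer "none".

Oona ∩ Nikolai: 10:45-11:45, 14:00-15:15, 15:30-17:15.
Oona ∩ Nikolai ∩ Esperanza: 10:45-11:45, 14:30-15:15, 15:30-17:00.
The last common window of at least 75 minutes is 15:30-17:00; a 75-minute meeting can start as late as 15:45 and still end by 17:00.

15:45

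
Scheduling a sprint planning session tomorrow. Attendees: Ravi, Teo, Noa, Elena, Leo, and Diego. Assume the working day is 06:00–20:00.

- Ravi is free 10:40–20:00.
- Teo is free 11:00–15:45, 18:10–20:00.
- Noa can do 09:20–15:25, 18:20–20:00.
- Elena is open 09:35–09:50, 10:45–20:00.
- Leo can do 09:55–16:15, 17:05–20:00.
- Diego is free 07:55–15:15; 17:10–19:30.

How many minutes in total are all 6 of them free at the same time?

325

Ravi ∩ Teo: 11:00-15:45, 18:10-20:00.
Ravi ∩ Teo ∩ Noa: 11:00-15:25, 18:20-20:00.
Ravi ∩ Teo ∩ Noa ∩ Elena: 11:00-15:25, 18:20-20:00.
Ravi ∩ Teo ∩ Noa ∩ Elena ∩ Leo: 11:00-15:25, 18:20-20:00.
Ravi ∩ Teo ∩ Noa ∩ Elena ∩ Leo ∩ Diego: 11:00-15:15, 18:20-19:30.
So the common availability across everyone is 11:00-15:15, 18:20-19:30.
Summing the common windows: 255 + 70 = 325 minutes.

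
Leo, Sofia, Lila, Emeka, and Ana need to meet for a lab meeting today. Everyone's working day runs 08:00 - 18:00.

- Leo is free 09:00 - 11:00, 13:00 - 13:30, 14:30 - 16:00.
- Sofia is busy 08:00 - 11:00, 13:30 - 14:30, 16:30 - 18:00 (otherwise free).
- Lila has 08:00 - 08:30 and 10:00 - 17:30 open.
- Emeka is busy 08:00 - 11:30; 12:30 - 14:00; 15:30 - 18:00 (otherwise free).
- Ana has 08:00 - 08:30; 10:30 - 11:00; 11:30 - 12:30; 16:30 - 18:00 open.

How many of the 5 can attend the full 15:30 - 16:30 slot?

Leo free: 09:00-11:00, 13:00-13:30, 14:30-16:00.
Sofia free: 11:00-13:30, 14:30-16:30 (invert busy blocks within the working day).
Lila free: 08:00-08:30, 10:00-17:30.
Emeka free: 11:30-12:30, 14:00-15:30 (invert busy blocks within the working day).
Ana free: 08:00-08:30, 10:30-11:00, 11:30-12:30, 16:30-18:00.
Sofia and Lila can make the full 15:30-16:30 slot — that's 2.

2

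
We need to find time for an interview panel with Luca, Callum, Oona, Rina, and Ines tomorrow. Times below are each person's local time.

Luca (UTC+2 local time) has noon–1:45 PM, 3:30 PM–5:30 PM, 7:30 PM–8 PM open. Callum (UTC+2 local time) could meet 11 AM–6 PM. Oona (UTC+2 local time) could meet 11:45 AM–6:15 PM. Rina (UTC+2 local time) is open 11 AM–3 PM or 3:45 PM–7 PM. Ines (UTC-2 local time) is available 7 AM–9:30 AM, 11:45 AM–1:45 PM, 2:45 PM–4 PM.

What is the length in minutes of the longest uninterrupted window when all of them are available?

105

Luca in UTC: 10:00-11:45, 13:30-15:30, 17:30-18:00 (subtract 2h to convert from UTC+2).
Callum in UTC: 09:00-16:00 (subtract 2h to convert from UTC+2).
Oona in UTC: 09:45-16:15 (subtract 2h to convert from UTC+2).
Rina in UTC: 09:00-13:00, 13:45-17:00 (subtract 2h to convert from UTC+2).
Ines in UTC: 09:00-11:30, 13:45-15:45, 16:45-18:00 (add 2h to convert from UTC-2).
Luca ∩ Callum: 10:00-11:45, 13:30-15:30.
Luca ∩ Callum ∩ Oona: 10:00-11:45, 13:30-15:30.
Luca ∩ Callum ∩ Oona ∩ Rina: 10:00-11:45, 13:45-15:30.
Luca ∩ Callum ∩ Oona ∩ Rina ∩ Ines: 10:00-11:30, 13:45-15:30.
Those are the intersection windows.
The longest is 13:45-15:30 at 105 minutes.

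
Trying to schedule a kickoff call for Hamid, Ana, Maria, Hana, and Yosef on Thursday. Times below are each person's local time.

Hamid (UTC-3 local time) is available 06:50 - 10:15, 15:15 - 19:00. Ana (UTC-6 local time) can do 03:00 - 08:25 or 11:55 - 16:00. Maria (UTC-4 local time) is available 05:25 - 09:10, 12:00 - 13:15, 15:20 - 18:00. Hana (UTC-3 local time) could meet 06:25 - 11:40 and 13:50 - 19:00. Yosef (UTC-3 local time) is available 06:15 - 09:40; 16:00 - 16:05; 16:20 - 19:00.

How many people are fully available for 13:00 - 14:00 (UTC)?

2

Hamid in UTC: 09:50-13:15, 18:15-22:00 (add 3h to convert from UTC-3).
Ana in UTC: 09:00-14:25, 17:55-22:00 (add 6h to convert from UTC-6).
Maria in UTC: 09:25-13:10, 16:00-17:15, 19:20-22:00 (add 4h to convert from UTC-4).
Hana in UTC: 09:25-14:40, 16:50-22:00 (add 3h to convert from UTC-3).
Yosef in UTC: 09:15-12:40, 19:00-19:05, 19:20-22:00 (add 3h to convert from UTC-3).
Ana and Hana can make the full 13:00-14:00 slot — that's 2.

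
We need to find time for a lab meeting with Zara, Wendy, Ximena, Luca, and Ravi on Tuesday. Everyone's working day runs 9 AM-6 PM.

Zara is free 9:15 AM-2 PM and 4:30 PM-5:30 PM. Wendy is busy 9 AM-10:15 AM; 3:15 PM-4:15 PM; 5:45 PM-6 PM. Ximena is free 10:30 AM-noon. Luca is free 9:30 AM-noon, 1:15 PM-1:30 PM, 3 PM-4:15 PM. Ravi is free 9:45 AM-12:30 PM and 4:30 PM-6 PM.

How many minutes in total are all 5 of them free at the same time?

Zara free: 09:15-14:00, 16:30-17:30.
Wendy free: 10:15-15:15, 16:15-17:45 (invert busy blocks within the working day).
Ximena free: 10:30-12:00.
Luca free: 09:30-12:00, 13:15-13:30, 15:00-16:15.
Ravi free: 09:45-12:30, 16:30-18:00.
Zara ∩ Wendy: 10:15-14:00, 16:30-17:30.
Zara ∩ Wendy ∩ Ximena: 10:30-12:00.
Zara ∩ Wendy ∩ Ximena ∩ Luca: 10:30-12:00.
Zara ∩ Wendy ∩ Ximena ∩ Luca ∩ Ravi: 10:30-12:00.
That's a single block of 90 minutes.

90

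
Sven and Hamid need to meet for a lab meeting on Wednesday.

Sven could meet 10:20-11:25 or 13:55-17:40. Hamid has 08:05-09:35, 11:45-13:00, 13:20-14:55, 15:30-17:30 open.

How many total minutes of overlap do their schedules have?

Sven ∩ Hamid: 13:55-14:55, 15:30-17:30.
Summing the common windows: 60 + 120 = 180 minutes.

180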